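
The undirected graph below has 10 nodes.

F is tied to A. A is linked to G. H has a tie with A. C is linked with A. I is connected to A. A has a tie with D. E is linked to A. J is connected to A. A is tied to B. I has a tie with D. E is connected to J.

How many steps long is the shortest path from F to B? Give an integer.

One shortest route is F – A – B, which uses 2 edges, and F and B are not directly tied, so nothing shorter exists. So d(F,B) = 2.

2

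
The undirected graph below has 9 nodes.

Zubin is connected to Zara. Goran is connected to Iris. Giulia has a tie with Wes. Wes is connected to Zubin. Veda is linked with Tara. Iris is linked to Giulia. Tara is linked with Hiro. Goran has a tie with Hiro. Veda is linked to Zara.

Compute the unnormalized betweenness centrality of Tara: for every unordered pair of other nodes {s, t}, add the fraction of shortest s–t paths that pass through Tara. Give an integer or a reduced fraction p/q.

6

Pairs whose geodesics pass through Tara — Veda–Iris: 1; Veda–Goran: 1; Veda–Hiro: 1; Zara–Goran: 1; Zara–Hiro: 1; Zubin–Hiro: 1.
All other pairs contribute 0.
Summing the contributions gives betweenness(Tara) = 6.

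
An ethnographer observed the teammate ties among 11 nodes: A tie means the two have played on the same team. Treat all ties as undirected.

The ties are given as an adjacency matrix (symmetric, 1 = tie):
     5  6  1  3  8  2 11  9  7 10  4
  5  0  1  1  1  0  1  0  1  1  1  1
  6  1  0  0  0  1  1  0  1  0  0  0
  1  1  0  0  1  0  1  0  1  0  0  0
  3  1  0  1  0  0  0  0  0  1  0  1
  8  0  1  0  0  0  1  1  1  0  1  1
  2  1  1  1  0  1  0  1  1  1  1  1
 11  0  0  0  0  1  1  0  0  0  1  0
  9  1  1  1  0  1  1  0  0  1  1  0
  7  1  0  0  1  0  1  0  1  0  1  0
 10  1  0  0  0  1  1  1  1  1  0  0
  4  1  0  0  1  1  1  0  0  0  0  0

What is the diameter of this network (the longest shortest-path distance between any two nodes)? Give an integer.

3

Eccentricity of each node (its greatest distance to any other): 1:2, 2:2, 3:3, 4:2, 5:2, 6:2, 7:2, 8:2, 9:2, 10:2, 11:3.
The maximum eccentricity is 3, realized for instance by the pair 3–11 via 3 – 5 – 10 – 11. So the diameter is 3.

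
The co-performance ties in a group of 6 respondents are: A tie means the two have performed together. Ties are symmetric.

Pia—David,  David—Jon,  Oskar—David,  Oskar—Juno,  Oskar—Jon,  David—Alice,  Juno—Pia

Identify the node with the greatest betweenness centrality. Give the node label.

Unnormalized betweenness of each node: Alice:0, David:11/2, Jon:0, Juno:1/2, Oskar:2, Pia:1.
David has the largest value, 11/2, making it the main broker — the node through which the most shortest paths run.

David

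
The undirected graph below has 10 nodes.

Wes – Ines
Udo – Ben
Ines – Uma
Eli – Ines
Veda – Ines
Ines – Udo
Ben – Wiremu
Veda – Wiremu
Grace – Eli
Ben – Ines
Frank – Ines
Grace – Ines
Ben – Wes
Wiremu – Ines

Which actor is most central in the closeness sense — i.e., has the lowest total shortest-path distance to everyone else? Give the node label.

Ines

Farness (sum of distances to all others) for each node — Ben:14, Eli:16, Frank:17, Grace:16, Ines:9, Udo:16, Uma:17, Veda:16, Wes:16, Wiremu:15.
The smallest farness is 9, for Ines, so Ines has the highest closeness.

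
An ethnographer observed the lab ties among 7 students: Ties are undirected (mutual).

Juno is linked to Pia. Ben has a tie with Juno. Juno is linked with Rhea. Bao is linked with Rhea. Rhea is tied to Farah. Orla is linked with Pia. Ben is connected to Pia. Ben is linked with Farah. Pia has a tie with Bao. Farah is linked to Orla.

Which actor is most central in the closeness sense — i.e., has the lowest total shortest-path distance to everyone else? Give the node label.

Pia

Farness (sum of distances to all others) for each node — Bao:10, Ben:9, Farah:9, Juno:9, Orla:10, Pia:8, Rhea:9.
The smallest farness is 8, for Pia, so Pia has the highest closeness.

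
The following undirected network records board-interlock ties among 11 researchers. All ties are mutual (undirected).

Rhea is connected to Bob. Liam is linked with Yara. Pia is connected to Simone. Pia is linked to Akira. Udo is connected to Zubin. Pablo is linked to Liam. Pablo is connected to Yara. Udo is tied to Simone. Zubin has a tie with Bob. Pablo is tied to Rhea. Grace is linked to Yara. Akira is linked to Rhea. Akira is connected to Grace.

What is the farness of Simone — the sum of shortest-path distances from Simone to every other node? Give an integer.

Distances from Simone: Akira:2, Bob:3, Grace:3, Liam:5, Pablo:4, Pia:1, Rhea:3, Udo:1, Yara:4, Zubin:2.
Sum = 2 + 3 + 3 + 5 + 4 + 1 + 3 + 1 + 4 + 2 = 28.

28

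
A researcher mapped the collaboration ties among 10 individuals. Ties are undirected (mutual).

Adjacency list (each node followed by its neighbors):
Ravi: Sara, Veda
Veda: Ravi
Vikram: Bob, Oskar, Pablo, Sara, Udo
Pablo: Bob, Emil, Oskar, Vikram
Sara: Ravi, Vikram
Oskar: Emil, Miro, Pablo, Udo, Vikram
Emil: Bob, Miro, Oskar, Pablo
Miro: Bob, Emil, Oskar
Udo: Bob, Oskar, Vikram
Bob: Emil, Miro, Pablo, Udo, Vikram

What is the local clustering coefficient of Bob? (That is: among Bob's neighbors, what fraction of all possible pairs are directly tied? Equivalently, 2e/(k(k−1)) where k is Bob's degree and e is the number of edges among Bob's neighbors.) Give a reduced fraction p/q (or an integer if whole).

Bob's neighbors: Emil, Miro, Pablo, Udo, and Vikram (k = 5).
Possible neighbor pairs: C(5,2) = 10. Edges among them: Emil–Miro, Emil–Pablo, Pablo–Vikram, Udo–Vikram → e = 4.
Clustering(Bob) = 4/10 = 2/5.

2/5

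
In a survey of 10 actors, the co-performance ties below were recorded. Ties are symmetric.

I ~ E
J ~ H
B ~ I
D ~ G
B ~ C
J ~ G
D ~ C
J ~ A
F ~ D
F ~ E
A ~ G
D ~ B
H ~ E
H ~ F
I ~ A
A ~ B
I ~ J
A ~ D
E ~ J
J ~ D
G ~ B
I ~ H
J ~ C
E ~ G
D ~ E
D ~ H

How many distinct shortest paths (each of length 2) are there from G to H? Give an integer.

3

The shortest distance is 2. The length-2 paths are: G–D–H; G–E–H; G–J–H.
That gives 3 distinct shortest paths.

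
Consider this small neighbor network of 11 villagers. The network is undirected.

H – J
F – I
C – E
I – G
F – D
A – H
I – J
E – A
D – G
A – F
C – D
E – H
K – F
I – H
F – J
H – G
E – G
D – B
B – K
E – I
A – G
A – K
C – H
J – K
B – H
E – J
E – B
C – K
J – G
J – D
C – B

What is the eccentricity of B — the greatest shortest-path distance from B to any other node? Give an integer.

Distances from B: A:2, C:1, D:1, E:1, F:2, G:2, H:1, I:2, J:2, K:1.
The largest is 2 (to G, I, J, A, and F), so the eccentricity of B is 2.

2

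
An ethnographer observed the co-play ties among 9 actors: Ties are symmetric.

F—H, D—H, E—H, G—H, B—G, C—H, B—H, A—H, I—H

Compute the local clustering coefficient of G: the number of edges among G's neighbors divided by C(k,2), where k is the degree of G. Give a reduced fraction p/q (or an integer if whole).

1

G's neighbors: B and H (k = 2).
Possible neighbor pairs: C(2,2) = 1. Edges among them: B–H → e = 1.
Clustering(G) = 1/1.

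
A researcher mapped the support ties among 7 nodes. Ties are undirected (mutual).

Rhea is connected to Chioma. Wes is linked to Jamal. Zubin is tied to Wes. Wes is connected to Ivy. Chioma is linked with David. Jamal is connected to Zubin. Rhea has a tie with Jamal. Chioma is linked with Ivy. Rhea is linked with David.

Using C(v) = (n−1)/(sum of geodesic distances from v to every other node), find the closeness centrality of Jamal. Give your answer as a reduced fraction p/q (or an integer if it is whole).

2/3

Distances from Jamal: Chioma:2, David:2, Ivy:2, Rhea:1, Wes:1, Zubin:1. Sum = 9.
n = 7, so closeness = 6/9 = 2/3.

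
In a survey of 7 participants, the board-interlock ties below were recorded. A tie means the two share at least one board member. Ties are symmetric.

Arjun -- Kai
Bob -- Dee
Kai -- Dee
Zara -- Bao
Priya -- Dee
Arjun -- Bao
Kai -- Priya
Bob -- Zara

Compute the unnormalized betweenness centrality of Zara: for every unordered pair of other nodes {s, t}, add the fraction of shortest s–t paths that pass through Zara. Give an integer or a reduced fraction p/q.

2

Pairs whose geodesics pass through Zara — Dee–Bao: 1/2; Bob–Bao: 1; Bob–Arjun: 1/2.
All other pairs contribute 0.
Summing the contributions gives betweenness(Zara) = 2.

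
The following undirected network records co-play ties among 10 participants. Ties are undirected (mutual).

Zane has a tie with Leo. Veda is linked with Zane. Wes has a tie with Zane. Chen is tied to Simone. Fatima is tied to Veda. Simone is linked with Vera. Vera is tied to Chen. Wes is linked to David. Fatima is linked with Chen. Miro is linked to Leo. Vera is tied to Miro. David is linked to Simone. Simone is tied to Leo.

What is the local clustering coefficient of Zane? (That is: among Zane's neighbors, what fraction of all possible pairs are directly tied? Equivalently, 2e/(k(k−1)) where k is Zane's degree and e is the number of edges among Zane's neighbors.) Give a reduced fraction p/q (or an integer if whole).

Zane's neighbors: Leo, Veda, and Wes (k = 3).
Possible neighbor pairs: C(3,2) = 3. Edges among them: none → e = 0.
Clustering(Zane) = 0/3 = 0.

0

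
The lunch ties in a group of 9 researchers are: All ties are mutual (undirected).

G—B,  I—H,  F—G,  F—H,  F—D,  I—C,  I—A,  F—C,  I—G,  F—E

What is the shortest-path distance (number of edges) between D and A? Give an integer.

One shortest route is D – F – G – I – A, which uses 4 edges, and at distance 3 from D we only reach {B, I}, which does not include A. So d(D,A) = 4.

4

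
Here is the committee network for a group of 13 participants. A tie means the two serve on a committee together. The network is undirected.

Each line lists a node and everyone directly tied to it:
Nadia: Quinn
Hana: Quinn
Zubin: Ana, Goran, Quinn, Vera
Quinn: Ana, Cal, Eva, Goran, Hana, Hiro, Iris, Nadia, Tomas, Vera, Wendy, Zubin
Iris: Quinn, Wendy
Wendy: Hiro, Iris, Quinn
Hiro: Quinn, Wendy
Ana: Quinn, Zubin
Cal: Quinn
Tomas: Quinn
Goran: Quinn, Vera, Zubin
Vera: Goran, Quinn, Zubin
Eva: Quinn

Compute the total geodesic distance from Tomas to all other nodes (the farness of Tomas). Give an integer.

23

Distances from Tomas: Ana:2, Cal:2, Eva:2, Goran:2, Hana:2, Hiro:2, Iris:2, Nadia:2, Quinn:1, Vera:2, Wendy:2, Zubin:2.
Sum = 2 + 2 + 2 + 2 + 2 + 2 + 2 + 2 + 1 + 2 + 2 + 2 = 23.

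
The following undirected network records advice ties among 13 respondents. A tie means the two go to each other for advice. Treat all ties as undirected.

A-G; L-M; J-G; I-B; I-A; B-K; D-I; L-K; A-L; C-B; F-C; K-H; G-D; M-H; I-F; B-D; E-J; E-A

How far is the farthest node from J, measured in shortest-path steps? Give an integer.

5

Distances from J: A:2, B:3, C:4, D:2, E:1, F:4, G:1, H:5, I:3, K:4, L:3, M:4.
The largest is 5 (to H), so the eccentricity of J is 5.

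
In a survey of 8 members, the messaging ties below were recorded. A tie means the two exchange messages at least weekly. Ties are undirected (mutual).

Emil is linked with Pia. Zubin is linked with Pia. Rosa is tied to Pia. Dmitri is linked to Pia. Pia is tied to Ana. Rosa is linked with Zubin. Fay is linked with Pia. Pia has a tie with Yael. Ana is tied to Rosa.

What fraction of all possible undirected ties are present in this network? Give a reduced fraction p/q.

There are 9 edges and 8 nodes, so the maximum possible is C(8,2) = 28.
Density = 9/28.

9/28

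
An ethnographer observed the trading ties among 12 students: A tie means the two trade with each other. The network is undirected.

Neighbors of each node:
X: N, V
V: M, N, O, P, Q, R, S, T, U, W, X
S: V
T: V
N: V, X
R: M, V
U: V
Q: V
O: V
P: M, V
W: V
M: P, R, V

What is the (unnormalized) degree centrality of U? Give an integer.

1

U is directly tied to V. That is 1 neighbor, so the degree of U is 1.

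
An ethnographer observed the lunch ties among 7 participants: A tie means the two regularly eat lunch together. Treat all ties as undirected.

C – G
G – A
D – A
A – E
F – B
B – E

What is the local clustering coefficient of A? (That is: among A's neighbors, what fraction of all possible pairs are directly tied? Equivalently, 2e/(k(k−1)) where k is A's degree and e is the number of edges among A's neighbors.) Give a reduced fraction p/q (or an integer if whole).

A's neighbors: D, E, and G (k = 3).
Possible neighbor pairs: C(3,2) = 3. Edges among them: none → e = 0.
Clustering(A) = 0/3 = 0.

0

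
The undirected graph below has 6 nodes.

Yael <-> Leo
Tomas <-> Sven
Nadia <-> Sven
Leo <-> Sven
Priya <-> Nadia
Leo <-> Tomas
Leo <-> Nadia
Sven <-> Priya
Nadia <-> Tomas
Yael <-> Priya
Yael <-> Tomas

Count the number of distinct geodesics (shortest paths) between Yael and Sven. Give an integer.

3

The shortest distance is 2. The length-2 paths are: Yael–Leo–Sven; Yael–Tomas–Sven; Yael–Priya–Sven.
That gives 3 distinct shortest paths.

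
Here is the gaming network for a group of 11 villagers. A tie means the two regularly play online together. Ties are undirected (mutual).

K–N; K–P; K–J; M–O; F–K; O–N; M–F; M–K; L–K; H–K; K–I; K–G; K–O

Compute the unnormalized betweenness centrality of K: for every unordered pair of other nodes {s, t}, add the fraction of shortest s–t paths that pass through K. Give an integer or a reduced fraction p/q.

41

Pairs whose geodesics pass through K — N–J: 1; N–G: 1; N–F: 1; N–M: 1/2; N–H: 1; N–P: 1; N–L: 1; N–I: 1; J–G: 1; J–F: 1; J–M: 1; J–H: 1; J–P: 1; J–O: 1 … (+28 more pairs).
All other pairs contribute 0.
Summing the contributions gives betweenness(K) = 41.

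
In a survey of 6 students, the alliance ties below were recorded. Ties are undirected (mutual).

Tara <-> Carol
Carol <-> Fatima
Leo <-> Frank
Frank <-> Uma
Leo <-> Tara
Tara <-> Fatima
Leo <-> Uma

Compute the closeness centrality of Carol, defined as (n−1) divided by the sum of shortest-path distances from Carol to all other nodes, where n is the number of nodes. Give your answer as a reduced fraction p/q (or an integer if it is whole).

Distances from Carol: Fatima:1, Frank:3, Leo:2, Tara:1, Uma:3. Sum = 10.
n = 6, so closeness = 5/10 = 1/2.

1/2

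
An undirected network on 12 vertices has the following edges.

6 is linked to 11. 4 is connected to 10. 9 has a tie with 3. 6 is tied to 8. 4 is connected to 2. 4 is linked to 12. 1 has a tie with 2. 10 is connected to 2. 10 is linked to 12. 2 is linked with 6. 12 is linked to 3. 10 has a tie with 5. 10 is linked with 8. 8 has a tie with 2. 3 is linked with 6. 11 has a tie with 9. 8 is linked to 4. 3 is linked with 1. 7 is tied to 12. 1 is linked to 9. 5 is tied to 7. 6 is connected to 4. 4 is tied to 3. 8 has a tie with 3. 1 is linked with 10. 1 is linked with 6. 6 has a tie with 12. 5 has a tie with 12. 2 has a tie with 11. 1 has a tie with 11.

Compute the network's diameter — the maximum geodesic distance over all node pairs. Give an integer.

Eccentricity of each node (its greatest distance to any other): 1:3, 2:3, 3:2, 4:2, 5:3, 6:2, 7:3, 8:3, 9:3, 10:2, 11:3, 12:2.
The maximum eccentricity is 3, realized for instance by the pair 7–9 via 7 – 12 – 3 – 9. So the diameter is 3.

3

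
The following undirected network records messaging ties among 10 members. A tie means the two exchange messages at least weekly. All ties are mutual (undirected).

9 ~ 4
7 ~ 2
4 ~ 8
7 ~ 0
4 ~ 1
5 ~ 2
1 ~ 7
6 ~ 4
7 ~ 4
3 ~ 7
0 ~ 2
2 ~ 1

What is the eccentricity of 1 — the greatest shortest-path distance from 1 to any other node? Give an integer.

2

Distances from 1: 0:2, 2:1, 3:2, 4:1, 5:2, 6:2, 7:1, 8:2, 9:2.
The largest is 2 (to 0, 5, 3, 6, 8, and 9), so the eccentricity of 1 is 2.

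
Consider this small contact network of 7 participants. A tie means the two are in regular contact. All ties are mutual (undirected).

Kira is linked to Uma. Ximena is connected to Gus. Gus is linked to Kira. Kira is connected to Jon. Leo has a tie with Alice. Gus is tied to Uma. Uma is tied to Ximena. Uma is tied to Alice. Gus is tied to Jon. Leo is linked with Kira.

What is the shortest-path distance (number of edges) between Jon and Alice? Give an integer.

3

One shortest route is Jon – Kira – Leo – Alice, which uses 3 edges, and at distance 2 from Jon we only reach {Leo, Uma, Ximena}, which does not include Alice. So d(Jon,Alice) = 3.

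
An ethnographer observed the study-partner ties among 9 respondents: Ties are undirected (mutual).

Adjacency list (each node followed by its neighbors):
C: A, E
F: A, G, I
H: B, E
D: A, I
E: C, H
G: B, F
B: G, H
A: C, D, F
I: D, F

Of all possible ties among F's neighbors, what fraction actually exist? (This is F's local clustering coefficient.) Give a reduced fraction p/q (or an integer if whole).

0

F's neighbors: A, G, and I (k = 3).
Possible neighbor pairs: C(3,2) = 3. Edges among them: none → e = 0.
Clustering(F) = 0/3 = 0.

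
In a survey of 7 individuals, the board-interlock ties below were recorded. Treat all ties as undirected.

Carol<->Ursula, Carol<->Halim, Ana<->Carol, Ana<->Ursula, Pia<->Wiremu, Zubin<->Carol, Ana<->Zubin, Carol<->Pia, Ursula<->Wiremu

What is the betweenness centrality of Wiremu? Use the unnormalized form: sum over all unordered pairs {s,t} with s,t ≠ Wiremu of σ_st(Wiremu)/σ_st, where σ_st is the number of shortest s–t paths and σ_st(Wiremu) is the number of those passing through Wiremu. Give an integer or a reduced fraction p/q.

Pairs whose geodesics pass through Wiremu — Pia–Ursula: 1/2.
All other pairs contribute 0.
Summing the contributions gives betweenness(Wiremu) = 1/2.

1/2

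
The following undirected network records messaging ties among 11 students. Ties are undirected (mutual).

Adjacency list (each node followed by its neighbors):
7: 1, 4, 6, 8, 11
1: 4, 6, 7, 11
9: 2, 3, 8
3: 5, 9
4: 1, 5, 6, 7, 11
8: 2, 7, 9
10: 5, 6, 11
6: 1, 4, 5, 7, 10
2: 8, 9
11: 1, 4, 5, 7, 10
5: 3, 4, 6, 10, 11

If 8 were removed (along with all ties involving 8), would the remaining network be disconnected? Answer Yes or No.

No

Even without 8, every remaining node can still reach every other (the residual graph is connected), so 8 is not a cut vertex.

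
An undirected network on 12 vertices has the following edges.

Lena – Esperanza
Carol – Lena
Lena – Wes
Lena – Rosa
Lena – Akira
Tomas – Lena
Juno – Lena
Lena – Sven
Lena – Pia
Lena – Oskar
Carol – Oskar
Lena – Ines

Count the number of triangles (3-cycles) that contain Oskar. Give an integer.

1

Oskar's neighbors: Carol and Lena.
Neighbor pairs that are themselves tied: Oskar–Carol–Lena. Each forms one triangle with Oskar, for 1 in total.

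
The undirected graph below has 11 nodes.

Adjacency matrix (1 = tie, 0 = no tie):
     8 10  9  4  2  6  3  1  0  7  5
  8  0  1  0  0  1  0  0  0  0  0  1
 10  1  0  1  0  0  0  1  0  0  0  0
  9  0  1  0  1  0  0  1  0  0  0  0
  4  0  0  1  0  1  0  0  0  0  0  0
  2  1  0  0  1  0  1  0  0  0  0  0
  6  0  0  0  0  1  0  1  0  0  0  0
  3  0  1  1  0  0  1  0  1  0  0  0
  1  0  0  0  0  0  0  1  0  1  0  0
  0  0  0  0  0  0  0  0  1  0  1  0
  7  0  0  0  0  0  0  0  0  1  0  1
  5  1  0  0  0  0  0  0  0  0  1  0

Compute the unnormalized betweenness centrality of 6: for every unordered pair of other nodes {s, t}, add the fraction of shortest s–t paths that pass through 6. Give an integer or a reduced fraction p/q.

Pairs whose geodesics pass through 6 — 2–3: 1; 2–1: 1; 2–0: 1/2.
All other pairs contribute 0.
Summing the contributions gives betweenness(6) = 5/2.

5/2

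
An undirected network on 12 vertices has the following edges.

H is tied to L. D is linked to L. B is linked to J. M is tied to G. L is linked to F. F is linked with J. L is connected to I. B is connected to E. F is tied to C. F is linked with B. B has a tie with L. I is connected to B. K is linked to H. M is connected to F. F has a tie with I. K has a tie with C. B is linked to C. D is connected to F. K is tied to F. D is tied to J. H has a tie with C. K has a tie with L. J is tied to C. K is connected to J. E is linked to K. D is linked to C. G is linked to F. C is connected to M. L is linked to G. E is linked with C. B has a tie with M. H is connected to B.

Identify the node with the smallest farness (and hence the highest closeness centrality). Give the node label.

F

Farness (sum of distances to all others) for each node — B:14, C:14, D:18, E:20, F:13, G:20, H:18, I:19, J:17, K:16, L:15, M:18.
The smallest farness is 13, for F, so F has the highest closeness.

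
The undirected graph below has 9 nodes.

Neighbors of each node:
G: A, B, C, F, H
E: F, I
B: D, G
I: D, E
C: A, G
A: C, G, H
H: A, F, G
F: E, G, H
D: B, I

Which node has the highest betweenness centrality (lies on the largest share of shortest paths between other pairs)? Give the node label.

G

Unnormalized betweenness of each node: A:1/2, B:35/6, C:0, D:17/6, E:25/6, F:43/6, G:79/6, H:4/3, I:2.
G has the largest value, 79/6, making it the main broker — the node through which the most shortest paths run.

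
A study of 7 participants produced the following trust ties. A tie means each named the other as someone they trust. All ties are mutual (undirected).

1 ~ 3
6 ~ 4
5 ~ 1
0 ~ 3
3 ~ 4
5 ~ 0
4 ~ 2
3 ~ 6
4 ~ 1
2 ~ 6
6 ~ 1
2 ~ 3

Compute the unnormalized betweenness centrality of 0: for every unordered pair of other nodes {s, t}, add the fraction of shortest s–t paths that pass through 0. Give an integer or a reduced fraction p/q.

Pairs whose geodesics pass through 0 — 5–3: 1/2; 5–2: 1/4.
All other pairs contribute 0.
Summing the contributions gives betweenness(0) = 3/4.

3/4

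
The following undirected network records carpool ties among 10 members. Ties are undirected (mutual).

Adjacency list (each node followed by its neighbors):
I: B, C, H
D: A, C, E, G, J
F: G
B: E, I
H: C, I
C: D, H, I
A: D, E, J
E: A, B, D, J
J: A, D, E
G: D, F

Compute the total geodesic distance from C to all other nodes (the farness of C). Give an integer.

16

Distances from C: A:2, B:2, D:1, E:2, F:3, G:2, H:1, I:1, J:2.
Sum = 2 + 2 + 1 + 2 + 3 + 2 + 1 + 1 + 2 = 16.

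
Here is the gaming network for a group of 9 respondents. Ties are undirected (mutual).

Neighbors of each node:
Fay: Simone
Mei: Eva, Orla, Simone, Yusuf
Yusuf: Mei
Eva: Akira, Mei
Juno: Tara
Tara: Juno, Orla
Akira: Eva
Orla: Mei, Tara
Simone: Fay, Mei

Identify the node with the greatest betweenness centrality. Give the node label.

Unnormalized betweenness of each node: Akira:0, Eva:7, Fay:0, Juno:0, Mei:23, Orla:12, Simone:7, Tara:7, Yusuf:0.
Mei has the largest value, 23, making it the main broker — the node through which the most shortest paths run.

Mei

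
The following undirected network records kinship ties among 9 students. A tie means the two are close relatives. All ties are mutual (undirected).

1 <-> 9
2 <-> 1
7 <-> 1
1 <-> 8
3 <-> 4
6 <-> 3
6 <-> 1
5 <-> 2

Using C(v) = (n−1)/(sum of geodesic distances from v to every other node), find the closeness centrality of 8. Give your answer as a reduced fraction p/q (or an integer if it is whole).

8/19

Distances from 8: 1:1, 2:2, 3:3, 4:4, 5:3, 6:2, 7:2, 9:2. Sum = 19.
n = 9, so closeness = 8/19.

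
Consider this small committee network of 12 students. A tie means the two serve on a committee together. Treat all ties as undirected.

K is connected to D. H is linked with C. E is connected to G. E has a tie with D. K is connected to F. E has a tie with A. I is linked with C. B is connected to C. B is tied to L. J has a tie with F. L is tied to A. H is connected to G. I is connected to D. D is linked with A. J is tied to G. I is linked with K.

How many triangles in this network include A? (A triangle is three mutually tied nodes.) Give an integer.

1

A's neighbors: D, E, and L.
Neighbor pairs that are themselves tied: A–D–E. Each forms one triangle with A, for 1 in total.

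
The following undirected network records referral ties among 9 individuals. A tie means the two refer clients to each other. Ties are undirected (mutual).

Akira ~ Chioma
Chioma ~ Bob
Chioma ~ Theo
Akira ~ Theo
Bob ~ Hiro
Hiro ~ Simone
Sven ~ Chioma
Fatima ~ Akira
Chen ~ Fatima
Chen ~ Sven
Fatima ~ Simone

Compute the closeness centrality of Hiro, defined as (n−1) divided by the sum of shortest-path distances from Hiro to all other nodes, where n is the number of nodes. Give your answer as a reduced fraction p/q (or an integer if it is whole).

4/9

Distances from Hiro: Akira:3, Bob:1, Chen:3, Chioma:2, Fatima:2, Simone:1, Sven:3, Theo:3. Sum = 18.
n = 9, so closeness = 8/18 = 4/9.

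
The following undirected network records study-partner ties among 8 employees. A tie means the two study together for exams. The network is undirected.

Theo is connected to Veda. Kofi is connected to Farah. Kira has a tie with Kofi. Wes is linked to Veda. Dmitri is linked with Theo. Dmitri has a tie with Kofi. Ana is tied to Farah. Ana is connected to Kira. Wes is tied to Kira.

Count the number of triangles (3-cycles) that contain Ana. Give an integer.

0

Ana's neighbors are Farah and Kira, but none of them are tied to each other, so no triangle contains Ana.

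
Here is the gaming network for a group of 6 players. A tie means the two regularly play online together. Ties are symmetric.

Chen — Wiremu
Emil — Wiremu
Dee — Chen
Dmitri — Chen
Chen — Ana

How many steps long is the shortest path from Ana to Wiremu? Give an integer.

2

One shortest route is Ana – Chen – Wiremu, which uses 2 edges, and Ana and Wiremu are not directly tied, so nothing shorter exists. So d(Ana,Wiremu) = 2.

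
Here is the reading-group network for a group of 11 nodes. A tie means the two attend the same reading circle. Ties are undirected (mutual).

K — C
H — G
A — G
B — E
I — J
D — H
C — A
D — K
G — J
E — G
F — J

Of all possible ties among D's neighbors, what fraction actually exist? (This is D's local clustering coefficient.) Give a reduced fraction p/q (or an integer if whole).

D's neighbors: H and K (k = 2).
Possible neighbor pairs: C(2,2) = 1. Edges among them: none → e = 0.
Clustering(D) = 0/1.

0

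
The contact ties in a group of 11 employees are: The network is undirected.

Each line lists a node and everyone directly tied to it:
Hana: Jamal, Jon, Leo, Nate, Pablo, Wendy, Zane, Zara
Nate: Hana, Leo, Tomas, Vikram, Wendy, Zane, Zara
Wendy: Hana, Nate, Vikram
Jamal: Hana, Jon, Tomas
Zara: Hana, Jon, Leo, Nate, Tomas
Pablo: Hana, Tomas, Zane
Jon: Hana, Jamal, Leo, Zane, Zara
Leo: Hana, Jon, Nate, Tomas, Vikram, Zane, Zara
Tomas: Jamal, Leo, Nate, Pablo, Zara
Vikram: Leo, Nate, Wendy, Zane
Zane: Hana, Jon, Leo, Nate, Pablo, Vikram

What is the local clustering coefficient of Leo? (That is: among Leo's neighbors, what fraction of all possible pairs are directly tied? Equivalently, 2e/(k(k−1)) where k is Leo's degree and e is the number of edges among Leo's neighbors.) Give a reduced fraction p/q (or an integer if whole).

4/7

Leo's neighbors: Hana, Jon, Nate, Tomas, Vikram, Zane, and Zara (k = 7).
Possible neighbor pairs: C(7,2) = 21. Edges among them: Hana–Jon, Hana–Nate, Hana–Zane, Hana–Zara, Jon–Zane, Jon–Zara, Nate–Tomas, Nate–Vikram, Nate–Zane, Nate–Zara, Tomas–Zara, Vikram–Zane → e = 12.
Clustering(Leo) = 12/21 = 4/7.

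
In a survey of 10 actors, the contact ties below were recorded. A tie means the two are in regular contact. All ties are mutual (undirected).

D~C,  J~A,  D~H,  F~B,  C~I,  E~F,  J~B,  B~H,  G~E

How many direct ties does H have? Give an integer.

2

H is directly tied to B and D. That is 2 neighbors, so the degree of H is 2.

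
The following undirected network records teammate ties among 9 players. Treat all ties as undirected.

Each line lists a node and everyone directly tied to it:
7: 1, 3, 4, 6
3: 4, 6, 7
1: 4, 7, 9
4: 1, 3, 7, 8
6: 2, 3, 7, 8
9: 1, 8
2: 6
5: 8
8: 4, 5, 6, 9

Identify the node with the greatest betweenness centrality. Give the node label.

Unnormalized betweenness of each node: 1:2, 2:0, 3:2/3, 4:4, 5:0, 6:37/4, 7:41/12, 8:32/3, 9:1.
8 has the largest value, 32/3, making it the main broker — the node through which the most shortest paths run.

8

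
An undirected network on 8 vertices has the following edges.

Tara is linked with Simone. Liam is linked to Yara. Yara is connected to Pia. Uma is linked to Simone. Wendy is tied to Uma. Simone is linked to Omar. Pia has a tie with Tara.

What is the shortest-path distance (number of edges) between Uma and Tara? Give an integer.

2

One shortest route is Uma – Simone – Tara, which uses 2 edges, and Uma and Tara are not directly tied, so nothing shorter exists. So d(Uma,Tara) = 2.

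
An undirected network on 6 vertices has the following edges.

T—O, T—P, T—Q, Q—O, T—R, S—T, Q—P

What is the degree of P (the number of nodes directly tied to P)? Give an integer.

2

P is directly tied to Q and T. That is 2 neighbors, so the degree of P is 2.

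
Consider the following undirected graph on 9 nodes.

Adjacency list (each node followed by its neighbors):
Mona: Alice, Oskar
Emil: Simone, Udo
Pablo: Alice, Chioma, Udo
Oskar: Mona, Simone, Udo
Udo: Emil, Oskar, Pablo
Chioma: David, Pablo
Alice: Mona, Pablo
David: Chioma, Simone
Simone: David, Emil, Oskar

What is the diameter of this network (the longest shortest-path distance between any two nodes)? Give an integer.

Eccentricity of each node (its greatest distance to any other): Alice:3, Chioma:3, David:3, Emil:3, Mona:3, Oskar:3, Pablo:3, Simone:3, Udo:3.
The maximum eccentricity is 3, realized for instance by the pair Udo–David via Udo – Pablo – Chioma – David. So the diameter is 3.

3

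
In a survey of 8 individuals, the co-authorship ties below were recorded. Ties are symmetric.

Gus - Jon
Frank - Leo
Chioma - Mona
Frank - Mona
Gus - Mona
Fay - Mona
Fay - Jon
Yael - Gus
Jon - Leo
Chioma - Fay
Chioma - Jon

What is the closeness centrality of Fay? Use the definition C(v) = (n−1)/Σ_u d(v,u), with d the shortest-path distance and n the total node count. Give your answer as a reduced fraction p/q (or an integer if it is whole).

Distances from Fay: Chioma:1, Frank:2, Gus:2, Jon:1, Leo:2, Mona:1, Yael:3. Sum = 12.
n = 8, so closeness = 7/12.

7/12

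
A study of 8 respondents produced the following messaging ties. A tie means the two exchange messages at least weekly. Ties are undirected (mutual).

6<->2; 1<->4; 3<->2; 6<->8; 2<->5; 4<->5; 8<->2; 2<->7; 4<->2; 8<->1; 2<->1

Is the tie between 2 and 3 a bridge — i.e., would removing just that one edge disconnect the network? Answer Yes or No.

Without the 2–3 edge there is no alternate route between 2 and 3, so the network disconnects. It is a bridge.

Yes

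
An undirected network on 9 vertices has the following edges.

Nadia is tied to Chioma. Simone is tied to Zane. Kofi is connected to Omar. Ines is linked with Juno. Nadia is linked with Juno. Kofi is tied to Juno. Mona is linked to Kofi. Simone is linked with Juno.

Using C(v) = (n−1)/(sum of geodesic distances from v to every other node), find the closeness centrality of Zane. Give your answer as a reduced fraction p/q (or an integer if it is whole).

1/3

Distances from Zane: Chioma:4, Ines:3, Juno:2, Kofi:3, Mona:4, Nadia:3, Omar:4, Simone:1. Sum = 24.
n = 9, so closeness = 8/24 = 1/3.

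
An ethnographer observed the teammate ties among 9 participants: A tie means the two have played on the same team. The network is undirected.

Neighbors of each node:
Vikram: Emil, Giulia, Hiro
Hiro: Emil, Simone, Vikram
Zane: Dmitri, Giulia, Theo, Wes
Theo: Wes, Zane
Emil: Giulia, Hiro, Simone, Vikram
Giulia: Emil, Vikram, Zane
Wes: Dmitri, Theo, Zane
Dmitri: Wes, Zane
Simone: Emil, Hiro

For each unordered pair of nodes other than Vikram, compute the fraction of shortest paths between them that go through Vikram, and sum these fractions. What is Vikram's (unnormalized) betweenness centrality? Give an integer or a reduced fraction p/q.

Pairs whose geodesics pass through Vikram — Zane–Hiro: 1/2; Wes–Hiro: 1/2; Theo–Hiro: 1/2; Dmitri–Hiro: 1/2; Hiro–Giulia: 1/2.
All other pairs contribute 0.
Summing the contributions gives betweenness(Vikram) = 5/2.

5/2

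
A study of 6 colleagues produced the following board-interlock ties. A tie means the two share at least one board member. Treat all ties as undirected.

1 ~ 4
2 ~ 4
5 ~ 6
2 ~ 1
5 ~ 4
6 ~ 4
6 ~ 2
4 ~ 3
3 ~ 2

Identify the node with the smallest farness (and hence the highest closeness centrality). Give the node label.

4

Farness (sum of distances to all others) for each node — 1:8, 2:6, 3:8, 4:5, 5:8, 6:7.
The smallest farness is 5, for 4, so 4 has the highest closeness.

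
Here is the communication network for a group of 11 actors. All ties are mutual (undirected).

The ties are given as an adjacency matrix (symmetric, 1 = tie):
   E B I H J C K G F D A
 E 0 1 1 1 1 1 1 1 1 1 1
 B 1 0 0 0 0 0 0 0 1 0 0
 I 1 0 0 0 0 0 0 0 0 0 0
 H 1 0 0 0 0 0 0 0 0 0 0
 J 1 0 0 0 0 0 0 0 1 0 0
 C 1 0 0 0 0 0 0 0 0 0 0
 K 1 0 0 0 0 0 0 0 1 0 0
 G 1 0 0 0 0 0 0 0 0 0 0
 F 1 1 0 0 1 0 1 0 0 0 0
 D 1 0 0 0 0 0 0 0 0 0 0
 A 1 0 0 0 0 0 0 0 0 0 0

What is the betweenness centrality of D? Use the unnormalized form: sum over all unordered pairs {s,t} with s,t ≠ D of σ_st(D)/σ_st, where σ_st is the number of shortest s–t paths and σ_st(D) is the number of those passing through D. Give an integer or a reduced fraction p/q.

0

No shortest path between any pair of other nodes passes through D.
Summing the contributions gives betweenness(D) = 0.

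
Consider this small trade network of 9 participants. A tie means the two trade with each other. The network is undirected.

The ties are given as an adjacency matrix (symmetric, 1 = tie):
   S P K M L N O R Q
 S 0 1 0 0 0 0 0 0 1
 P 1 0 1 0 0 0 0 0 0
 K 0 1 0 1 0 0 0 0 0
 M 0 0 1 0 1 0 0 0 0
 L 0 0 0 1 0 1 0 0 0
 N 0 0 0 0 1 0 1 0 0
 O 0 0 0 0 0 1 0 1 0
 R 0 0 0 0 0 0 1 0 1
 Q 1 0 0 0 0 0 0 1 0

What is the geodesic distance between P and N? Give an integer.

One shortest route is P – K – M – L – N, which uses 4 edges, and at distance 3 from P we only reach {L, R}, which does not include N. So d(P,N) = 4.

4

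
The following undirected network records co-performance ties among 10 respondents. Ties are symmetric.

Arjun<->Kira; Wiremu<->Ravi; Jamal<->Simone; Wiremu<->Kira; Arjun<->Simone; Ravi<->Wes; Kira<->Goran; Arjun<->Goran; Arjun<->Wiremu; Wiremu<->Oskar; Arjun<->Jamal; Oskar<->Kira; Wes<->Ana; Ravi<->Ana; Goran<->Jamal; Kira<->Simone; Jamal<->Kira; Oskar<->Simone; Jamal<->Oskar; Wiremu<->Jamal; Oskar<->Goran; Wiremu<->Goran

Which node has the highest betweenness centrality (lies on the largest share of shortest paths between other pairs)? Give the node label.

Unnormalized betweenness of each node: Ana:0, Arjun:5/4, Goran:1/5, Jamal:29/20, Kira:29/20, Oskar:5/4, Ravi:14, Simone:1/5, Wes:0, Wiremu:91/5.
Wiremu has the largest value, 91/5, making it the main broker — the node through which the most shortest paths run.

Wiremu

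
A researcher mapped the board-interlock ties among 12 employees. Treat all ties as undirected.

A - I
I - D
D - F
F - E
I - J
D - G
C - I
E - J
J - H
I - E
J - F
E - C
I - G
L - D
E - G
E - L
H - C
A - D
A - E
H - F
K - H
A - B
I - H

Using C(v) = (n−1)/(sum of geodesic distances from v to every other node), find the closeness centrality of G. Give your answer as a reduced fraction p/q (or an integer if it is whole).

11/21

Distances from G: A:2, B:3, C:2, D:1, E:1, F:2, H:2, I:1, J:2, K:3, L:2. Sum = 21.
n = 12, so closeness = 11/21.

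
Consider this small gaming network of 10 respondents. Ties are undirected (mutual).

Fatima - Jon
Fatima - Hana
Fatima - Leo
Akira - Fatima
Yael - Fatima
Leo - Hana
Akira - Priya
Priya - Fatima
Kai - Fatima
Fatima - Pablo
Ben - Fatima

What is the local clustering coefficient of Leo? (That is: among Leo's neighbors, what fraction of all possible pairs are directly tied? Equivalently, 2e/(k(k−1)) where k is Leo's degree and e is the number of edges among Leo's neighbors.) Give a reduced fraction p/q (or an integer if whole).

Leo's neighbors: Fatima and Hana (k = 2).
Possible neighbor pairs: C(2,2) = 1. Edges among them: Fatima–Hana → e = 1.
Clustering(Leo) = 1/1.

1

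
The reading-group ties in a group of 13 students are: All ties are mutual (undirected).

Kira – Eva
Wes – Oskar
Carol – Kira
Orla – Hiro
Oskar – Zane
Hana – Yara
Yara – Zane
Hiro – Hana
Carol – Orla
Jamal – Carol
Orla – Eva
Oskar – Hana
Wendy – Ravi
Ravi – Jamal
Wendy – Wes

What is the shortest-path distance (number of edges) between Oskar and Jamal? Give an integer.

4

One shortest route is Oskar – Wes – Wendy – Ravi – Jamal, which uses 4 edges, and at distance 3 from Oskar we only reach {Orla, Ravi}, which does not include Jamal. So d(Oskar,Jamal) = 4.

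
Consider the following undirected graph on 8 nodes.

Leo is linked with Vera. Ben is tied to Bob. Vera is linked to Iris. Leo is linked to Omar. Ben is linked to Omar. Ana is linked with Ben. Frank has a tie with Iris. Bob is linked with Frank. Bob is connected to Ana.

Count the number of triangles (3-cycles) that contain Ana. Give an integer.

1

Ana's neighbors: Ben and Bob.
Neighbor pairs that are themselves tied: Ana–Ben–Bob. Each forms one triangle with Ana, for 1 in total.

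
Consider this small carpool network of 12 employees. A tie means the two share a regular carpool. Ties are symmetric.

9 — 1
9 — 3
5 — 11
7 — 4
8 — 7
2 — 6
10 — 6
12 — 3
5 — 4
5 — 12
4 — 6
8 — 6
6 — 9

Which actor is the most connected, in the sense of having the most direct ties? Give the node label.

Degrees — 1:1, 2:1, 3:2, 4:3, 5:3, 6:5, 7:2, 8:2, 9:3, 10:1, 11:1, 12:2.
The maximum is 5, attained only by 6.

6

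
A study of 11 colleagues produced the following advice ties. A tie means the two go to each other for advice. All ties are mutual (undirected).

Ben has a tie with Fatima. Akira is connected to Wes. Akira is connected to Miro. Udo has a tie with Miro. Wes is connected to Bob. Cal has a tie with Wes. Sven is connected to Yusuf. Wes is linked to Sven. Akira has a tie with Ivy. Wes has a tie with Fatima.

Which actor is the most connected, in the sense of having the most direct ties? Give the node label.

Degrees — Akira:3, Ben:1, Bob:1, Cal:1, Fatima:2, Ivy:1, Miro:2, Sven:2, Udo:1, Wes:5, Yusuf:1.
The maximum is 5, attained only by Wes.

Wes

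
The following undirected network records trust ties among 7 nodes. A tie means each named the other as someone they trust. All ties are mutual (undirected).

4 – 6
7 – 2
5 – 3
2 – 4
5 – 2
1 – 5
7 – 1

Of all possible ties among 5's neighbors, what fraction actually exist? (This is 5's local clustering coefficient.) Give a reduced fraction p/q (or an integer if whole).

0

5's neighbors: 1, 2, and 3 (k = 3).
Possible neighbor pairs: C(3,2) = 3. Edges among them: none → e = 0.
Clustering(5) = 0/3 = 0.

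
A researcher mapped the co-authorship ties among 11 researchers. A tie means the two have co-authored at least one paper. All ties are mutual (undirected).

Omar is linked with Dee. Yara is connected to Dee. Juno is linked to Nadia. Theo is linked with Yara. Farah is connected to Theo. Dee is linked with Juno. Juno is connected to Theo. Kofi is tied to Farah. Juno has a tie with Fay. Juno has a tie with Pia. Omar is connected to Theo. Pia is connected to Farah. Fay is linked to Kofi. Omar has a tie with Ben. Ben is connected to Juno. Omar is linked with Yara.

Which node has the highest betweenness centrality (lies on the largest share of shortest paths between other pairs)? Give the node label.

Unnormalized betweenness of each node: Ben:5/4, Dee:37/12, Farah:61/12, Fay:4, Juno:281/12, Kofi:1, Nadia:0, Omar:35/12, Pia:19/12, Theo:121/12, Yara:7/12.
Juno has the largest value, 281/12, making it the main broker — the node through which the most shortest paths run.

Juno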